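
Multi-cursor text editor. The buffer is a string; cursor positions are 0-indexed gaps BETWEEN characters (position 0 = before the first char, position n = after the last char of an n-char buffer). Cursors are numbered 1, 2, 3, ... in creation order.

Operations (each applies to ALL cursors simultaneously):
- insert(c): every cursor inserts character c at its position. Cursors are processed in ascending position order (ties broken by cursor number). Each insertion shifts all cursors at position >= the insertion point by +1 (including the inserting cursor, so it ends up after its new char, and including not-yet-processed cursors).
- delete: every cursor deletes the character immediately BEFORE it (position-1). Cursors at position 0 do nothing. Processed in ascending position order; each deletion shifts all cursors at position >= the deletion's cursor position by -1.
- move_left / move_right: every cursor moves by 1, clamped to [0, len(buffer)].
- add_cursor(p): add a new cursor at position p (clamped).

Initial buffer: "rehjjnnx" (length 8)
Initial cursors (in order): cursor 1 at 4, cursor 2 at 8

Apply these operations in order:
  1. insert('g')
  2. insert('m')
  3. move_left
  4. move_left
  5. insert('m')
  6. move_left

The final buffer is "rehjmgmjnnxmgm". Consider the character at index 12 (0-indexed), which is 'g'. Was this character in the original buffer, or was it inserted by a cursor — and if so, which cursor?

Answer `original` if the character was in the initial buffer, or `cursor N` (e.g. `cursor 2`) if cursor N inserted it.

Answer: cursor 2

Derivation:
After op 1 (insert('g')): buffer="rehjgjnnxg" (len 10), cursors c1@5 c2@10, authorship ....1....2
After op 2 (insert('m')): buffer="rehjgmjnnxgm" (len 12), cursors c1@6 c2@12, authorship ....11....22
After op 3 (move_left): buffer="rehjgmjnnxgm" (len 12), cursors c1@5 c2@11, authorship ....11....22
After op 4 (move_left): buffer="rehjgmjnnxgm" (len 12), cursors c1@4 c2@10, authorship ....11....22
After op 5 (insert('m')): buffer="rehjmgmjnnxmgm" (len 14), cursors c1@5 c2@12, authorship ....111....222
After op 6 (move_left): buffer="rehjmgmjnnxmgm" (len 14), cursors c1@4 c2@11, authorship ....111....222
Authorship (.=original, N=cursor N): . . . . 1 1 1 . . . . 2 2 2
Index 12: author = 2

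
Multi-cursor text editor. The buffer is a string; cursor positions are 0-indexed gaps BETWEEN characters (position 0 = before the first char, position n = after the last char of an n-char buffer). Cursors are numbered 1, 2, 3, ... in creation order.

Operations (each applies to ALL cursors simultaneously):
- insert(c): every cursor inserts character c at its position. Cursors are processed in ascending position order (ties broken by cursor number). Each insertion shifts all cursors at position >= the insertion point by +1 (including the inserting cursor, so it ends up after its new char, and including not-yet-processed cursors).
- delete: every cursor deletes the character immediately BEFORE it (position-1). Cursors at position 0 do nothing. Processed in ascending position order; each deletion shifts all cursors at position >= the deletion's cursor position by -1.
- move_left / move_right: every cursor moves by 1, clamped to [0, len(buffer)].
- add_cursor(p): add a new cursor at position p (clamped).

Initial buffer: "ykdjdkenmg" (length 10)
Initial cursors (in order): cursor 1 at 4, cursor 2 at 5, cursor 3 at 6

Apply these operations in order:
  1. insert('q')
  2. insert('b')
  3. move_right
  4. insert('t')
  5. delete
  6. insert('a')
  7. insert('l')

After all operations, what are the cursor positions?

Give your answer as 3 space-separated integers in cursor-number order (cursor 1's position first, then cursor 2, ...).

After op 1 (insert('q')): buffer="ykdjqdqkqenmg" (len 13), cursors c1@5 c2@7 c3@9, authorship ....1.2.3....
After op 2 (insert('b')): buffer="ykdjqbdqbkqbenmg" (len 16), cursors c1@6 c2@9 c3@12, authorship ....11.22.33....
After op 3 (move_right): buffer="ykdjqbdqbkqbenmg" (len 16), cursors c1@7 c2@10 c3@13, authorship ....11.22.33....
After op 4 (insert('t')): buffer="ykdjqbdtqbktqbetnmg" (len 19), cursors c1@8 c2@12 c3@16, authorship ....11.122.233.3...
After op 5 (delete): buffer="ykdjqbdqbkqbenmg" (len 16), cursors c1@7 c2@10 c3@13, authorship ....11.22.33....
After op 6 (insert('a')): buffer="ykdjqbdaqbkaqbeanmg" (len 19), cursors c1@8 c2@12 c3@16, authorship ....11.122.233.3...
After op 7 (insert('l')): buffer="ykdjqbdalqbkalqbealnmg" (len 22), cursors c1@9 c2@14 c3@19, authorship ....11.1122.2233.33...

Answer: 9 14 19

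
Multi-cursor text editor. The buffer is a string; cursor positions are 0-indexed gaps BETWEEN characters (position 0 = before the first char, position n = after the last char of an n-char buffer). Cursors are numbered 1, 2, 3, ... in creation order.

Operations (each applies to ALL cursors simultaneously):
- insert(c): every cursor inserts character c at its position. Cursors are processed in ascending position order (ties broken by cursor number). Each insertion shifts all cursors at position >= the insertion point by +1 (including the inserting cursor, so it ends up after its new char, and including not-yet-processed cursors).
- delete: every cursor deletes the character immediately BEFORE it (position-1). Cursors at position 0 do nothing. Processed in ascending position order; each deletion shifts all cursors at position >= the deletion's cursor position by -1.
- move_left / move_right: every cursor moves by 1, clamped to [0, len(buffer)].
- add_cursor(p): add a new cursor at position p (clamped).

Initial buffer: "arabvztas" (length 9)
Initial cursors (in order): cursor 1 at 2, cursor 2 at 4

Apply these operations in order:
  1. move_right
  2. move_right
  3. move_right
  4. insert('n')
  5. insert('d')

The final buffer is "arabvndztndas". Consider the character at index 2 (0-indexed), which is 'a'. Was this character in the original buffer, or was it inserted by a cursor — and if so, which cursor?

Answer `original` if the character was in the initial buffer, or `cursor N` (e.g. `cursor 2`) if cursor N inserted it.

Answer: original

Derivation:
After op 1 (move_right): buffer="arabvztas" (len 9), cursors c1@3 c2@5, authorship .........
After op 2 (move_right): buffer="arabvztas" (len 9), cursors c1@4 c2@6, authorship .........
After op 3 (move_right): buffer="arabvztas" (len 9), cursors c1@5 c2@7, authorship .........
After op 4 (insert('n')): buffer="arabvnztnas" (len 11), cursors c1@6 c2@9, authorship .....1..2..
After op 5 (insert('d')): buffer="arabvndztndas" (len 13), cursors c1@7 c2@11, authorship .....11..22..
Authorship (.=original, N=cursor N): . . . . . 1 1 . . 2 2 . .
Index 2: author = original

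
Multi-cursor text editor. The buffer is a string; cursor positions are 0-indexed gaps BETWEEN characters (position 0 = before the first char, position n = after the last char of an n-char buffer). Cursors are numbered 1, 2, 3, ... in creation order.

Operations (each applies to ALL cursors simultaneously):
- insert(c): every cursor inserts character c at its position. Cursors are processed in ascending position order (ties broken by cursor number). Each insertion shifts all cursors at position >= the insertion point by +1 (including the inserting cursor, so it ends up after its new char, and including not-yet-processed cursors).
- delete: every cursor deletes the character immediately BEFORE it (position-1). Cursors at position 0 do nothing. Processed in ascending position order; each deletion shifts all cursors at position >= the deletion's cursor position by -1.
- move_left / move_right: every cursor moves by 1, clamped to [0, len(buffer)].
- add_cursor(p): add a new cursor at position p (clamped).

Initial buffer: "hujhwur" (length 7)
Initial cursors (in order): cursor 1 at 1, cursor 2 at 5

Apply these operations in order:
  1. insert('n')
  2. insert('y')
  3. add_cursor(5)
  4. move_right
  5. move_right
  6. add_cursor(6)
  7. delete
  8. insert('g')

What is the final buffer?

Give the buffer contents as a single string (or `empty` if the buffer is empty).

Answer: hnyugggnyug

Derivation:
After op 1 (insert('n')): buffer="hnujhwnur" (len 9), cursors c1@2 c2@7, authorship .1....2..
After op 2 (insert('y')): buffer="hnyujhwnyur" (len 11), cursors c1@3 c2@9, authorship .11....22..
After op 3 (add_cursor(5)): buffer="hnyujhwnyur" (len 11), cursors c1@3 c3@5 c2@9, authorship .11....22..
After op 4 (move_right): buffer="hnyujhwnyur" (len 11), cursors c1@4 c3@6 c2@10, authorship .11....22..
After op 5 (move_right): buffer="hnyujhwnyur" (len 11), cursors c1@5 c3@7 c2@11, authorship .11....22..
After op 6 (add_cursor(6)): buffer="hnyujhwnyur" (len 11), cursors c1@5 c4@6 c3@7 c2@11, authorship .11....22..
After op 7 (delete): buffer="hnyunyu" (len 7), cursors c1@4 c3@4 c4@4 c2@7, authorship .11.22.
After op 8 (insert('g')): buffer="hnyugggnyug" (len 11), cursors c1@7 c3@7 c4@7 c2@11, authorship .11.13422.2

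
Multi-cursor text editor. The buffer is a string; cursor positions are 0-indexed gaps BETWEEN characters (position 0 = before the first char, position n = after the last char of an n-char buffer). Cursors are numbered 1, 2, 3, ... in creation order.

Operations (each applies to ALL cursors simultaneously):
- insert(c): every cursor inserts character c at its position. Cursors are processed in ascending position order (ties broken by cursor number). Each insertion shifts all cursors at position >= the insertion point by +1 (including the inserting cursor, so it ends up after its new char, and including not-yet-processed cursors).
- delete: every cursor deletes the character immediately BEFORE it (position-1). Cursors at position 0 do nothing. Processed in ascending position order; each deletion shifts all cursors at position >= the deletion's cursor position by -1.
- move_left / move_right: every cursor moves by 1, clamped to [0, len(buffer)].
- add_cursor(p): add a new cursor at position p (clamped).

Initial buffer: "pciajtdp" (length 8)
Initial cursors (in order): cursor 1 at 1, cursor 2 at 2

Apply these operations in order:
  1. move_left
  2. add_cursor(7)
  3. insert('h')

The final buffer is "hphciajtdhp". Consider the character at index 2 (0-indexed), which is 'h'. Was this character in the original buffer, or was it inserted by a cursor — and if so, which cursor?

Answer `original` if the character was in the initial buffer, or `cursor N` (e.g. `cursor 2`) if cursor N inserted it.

After op 1 (move_left): buffer="pciajtdp" (len 8), cursors c1@0 c2@1, authorship ........
After op 2 (add_cursor(7)): buffer="pciajtdp" (len 8), cursors c1@0 c2@1 c3@7, authorship ........
After op 3 (insert('h')): buffer="hphciajtdhp" (len 11), cursors c1@1 c2@3 c3@10, authorship 1.2......3.
Authorship (.=original, N=cursor N): 1 . 2 . . . . . . 3 .
Index 2: author = 2

Answer: cursor 2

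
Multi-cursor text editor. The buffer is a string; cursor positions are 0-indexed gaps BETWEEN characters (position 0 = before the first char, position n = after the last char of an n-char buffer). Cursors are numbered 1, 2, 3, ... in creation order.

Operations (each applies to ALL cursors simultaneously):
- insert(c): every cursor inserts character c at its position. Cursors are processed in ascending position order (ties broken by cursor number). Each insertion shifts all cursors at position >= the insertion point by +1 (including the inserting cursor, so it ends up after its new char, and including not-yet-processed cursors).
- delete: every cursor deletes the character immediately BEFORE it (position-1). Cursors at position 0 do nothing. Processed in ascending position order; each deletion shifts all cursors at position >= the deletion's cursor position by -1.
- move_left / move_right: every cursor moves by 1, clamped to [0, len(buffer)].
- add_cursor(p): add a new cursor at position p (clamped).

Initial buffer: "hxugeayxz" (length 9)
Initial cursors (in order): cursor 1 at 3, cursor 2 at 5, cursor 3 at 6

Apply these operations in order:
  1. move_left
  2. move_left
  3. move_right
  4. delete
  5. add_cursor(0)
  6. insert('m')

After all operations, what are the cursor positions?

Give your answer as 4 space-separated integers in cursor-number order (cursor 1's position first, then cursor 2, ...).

Answer: 3 6 6 1

Derivation:
After op 1 (move_left): buffer="hxugeayxz" (len 9), cursors c1@2 c2@4 c3@5, authorship .........
After op 2 (move_left): buffer="hxugeayxz" (len 9), cursors c1@1 c2@3 c3@4, authorship .........
After op 3 (move_right): buffer="hxugeayxz" (len 9), cursors c1@2 c2@4 c3@5, authorship .........
After op 4 (delete): buffer="huayxz" (len 6), cursors c1@1 c2@2 c3@2, authorship ......
After op 5 (add_cursor(0)): buffer="huayxz" (len 6), cursors c4@0 c1@1 c2@2 c3@2, authorship ......
After op 6 (insert('m')): buffer="mhmummayxz" (len 10), cursors c4@1 c1@3 c2@6 c3@6, authorship 4.1.23....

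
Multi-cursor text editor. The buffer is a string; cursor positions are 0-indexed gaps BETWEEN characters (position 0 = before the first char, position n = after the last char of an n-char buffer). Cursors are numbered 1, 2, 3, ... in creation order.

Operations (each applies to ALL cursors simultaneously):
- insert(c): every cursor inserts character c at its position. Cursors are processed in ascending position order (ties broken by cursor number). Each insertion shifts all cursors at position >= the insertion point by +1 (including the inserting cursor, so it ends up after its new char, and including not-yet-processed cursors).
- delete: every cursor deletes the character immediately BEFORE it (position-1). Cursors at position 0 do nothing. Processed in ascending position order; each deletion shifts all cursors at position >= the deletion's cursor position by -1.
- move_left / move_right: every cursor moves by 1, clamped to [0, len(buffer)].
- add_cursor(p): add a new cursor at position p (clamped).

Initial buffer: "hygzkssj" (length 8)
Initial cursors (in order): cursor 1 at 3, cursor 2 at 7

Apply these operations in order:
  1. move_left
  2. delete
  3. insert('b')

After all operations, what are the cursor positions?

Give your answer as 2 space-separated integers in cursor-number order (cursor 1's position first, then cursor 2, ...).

Answer: 2 6

Derivation:
After op 1 (move_left): buffer="hygzkssj" (len 8), cursors c1@2 c2@6, authorship ........
After op 2 (delete): buffer="hgzksj" (len 6), cursors c1@1 c2@4, authorship ......
After op 3 (insert('b')): buffer="hbgzkbsj" (len 8), cursors c1@2 c2@6, authorship .1...2..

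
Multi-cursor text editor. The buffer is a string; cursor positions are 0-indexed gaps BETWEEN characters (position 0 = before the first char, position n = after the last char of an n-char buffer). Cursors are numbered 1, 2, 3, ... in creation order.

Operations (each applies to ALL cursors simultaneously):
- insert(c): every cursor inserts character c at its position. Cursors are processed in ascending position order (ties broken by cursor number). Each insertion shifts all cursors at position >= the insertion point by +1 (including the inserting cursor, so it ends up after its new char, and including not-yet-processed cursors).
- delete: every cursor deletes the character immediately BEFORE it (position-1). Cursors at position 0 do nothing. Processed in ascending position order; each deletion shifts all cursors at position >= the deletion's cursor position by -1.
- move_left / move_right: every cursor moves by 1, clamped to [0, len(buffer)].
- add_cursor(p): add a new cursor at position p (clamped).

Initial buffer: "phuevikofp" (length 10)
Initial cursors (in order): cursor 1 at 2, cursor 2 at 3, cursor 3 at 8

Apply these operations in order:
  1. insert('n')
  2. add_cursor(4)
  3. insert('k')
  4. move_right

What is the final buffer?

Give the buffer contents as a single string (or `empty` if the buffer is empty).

After op 1 (insert('n')): buffer="phnunevikonfp" (len 13), cursors c1@3 c2@5 c3@11, authorship ..1.2.....3..
After op 2 (add_cursor(4)): buffer="phnunevikonfp" (len 13), cursors c1@3 c4@4 c2@5 c3@11, authorship ..1.2.....3..
After op 3 (insert('k')): buffer="phnkuknkevikonkfp" (len 17), cursors c1@4 c4@6 c2@8 c3@15, authorship ..11.422.....33..
After op 4 (move_right): buffer="phnkuknkevikonkfp" (len 17), cursors c1@5 c4@7 c2@9 c3@16, authorship ..11.422.....33..

Answer: phnkuknkevikonkfp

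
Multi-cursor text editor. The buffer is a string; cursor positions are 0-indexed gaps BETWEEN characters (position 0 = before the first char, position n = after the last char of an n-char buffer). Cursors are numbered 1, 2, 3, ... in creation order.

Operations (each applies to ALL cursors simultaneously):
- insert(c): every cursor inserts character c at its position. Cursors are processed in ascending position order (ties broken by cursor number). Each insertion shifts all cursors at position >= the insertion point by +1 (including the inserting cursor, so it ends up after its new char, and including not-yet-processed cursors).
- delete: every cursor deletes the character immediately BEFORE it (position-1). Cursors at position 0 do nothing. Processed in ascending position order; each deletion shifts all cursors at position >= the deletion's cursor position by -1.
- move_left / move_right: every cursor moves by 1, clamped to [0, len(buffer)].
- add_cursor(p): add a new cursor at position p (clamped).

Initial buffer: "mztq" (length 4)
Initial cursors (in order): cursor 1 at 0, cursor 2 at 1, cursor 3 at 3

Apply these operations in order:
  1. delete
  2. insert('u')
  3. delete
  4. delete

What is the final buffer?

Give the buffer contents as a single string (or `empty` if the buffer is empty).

Answer: q

Derivation:
After op 1 (delete): buffer="zq" (len 2), cursors c1@0 c2@0 c3@1, authorship ..
After op 2 (insert('u')): buffer="uuzuq" (len 5), cursors c1@2 c2@2 c3@4, authorship 12.3.
After op 3 (delete): buffer="zq" (len 2), cursors c1@0 c2@0 c3@1, authorship ..
After op 4 (delete): buffer="q" (len 1), cursors c1@0 c2@0 c3@0, authorship .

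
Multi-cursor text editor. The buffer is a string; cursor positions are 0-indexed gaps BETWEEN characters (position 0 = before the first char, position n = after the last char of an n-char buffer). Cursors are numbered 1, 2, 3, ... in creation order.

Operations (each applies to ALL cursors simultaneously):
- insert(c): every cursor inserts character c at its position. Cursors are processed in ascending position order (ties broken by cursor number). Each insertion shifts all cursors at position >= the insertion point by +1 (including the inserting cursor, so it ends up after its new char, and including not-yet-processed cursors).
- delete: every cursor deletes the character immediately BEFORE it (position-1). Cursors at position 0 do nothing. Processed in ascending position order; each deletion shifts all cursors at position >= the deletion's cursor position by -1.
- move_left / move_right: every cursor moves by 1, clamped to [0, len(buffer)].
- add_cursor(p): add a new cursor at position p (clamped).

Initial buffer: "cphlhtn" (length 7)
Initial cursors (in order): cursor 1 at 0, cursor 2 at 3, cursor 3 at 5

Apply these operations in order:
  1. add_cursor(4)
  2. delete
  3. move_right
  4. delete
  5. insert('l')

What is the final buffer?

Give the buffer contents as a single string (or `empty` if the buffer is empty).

Answer: lllln

Derivation:
After op 1 (add_cursor(4)): buffer="cphlhtn" (len 7), cursors c1@0 c2@3 c4@4 c3@5, authorship .......
After op 2 (delete): buffer="cptn" (len 4), cursors c1@0 c2@2 c3@2 c4@2, authorship ....
After op 3 (move_right): buffer="cptn" (len 4), cursors c1@1 c2@3 c3@3 c4@3, authorship ....
After op 4 (delete): buffer="n" (len 1), cursors c1@0 c2@0 c3@0 c4@0, authorship .
After op 5 (insert('l')): buffer="lllln" (len 5), cursors c1@4 c2@4 c3@4 c4@4, authorship 1234.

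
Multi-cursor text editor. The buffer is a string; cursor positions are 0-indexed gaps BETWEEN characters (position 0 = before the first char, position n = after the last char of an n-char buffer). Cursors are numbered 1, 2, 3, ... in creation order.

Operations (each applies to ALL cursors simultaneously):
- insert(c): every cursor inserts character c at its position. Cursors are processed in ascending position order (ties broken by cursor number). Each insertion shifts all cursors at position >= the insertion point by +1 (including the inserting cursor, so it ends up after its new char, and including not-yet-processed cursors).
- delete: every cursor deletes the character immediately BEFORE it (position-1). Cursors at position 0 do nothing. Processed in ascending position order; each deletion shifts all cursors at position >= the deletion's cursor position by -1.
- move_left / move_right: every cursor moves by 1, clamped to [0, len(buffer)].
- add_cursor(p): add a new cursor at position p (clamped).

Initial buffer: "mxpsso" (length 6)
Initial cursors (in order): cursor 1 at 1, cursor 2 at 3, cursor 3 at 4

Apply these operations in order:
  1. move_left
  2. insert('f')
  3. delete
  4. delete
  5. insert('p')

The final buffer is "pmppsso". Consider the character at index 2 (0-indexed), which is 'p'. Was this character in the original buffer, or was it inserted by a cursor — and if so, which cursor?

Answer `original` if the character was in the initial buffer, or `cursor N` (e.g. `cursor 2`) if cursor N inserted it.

After op 1 (move_left): buffer="mxpsso" (len 6), cursors c1@0 c2@2 c3@3, authorship ......
After op 2 (insert('f')): buffer="fmxfpfsso" (len 9), cursors c1@1 c2@4 c3@6, authorship 1..2.3...
After op 3 (delete): buffer="mxpsso" (len 6), cursors c1@0 c2@2 c3@3, authorship ......
After op 4 (delete): buffer="msso" (len 4), cursors c1@0 c2@1 c3@1, authorship ....
After op 5 (insert('p')): buffer="pmppsso" (len 7), cursors c1@1 c2@4 c3@4, authorship 1.23...
Authorship (.=original, N=cursor N): 1 . 2 3 . . .
Index 2: author = 2

Answer: cursor 2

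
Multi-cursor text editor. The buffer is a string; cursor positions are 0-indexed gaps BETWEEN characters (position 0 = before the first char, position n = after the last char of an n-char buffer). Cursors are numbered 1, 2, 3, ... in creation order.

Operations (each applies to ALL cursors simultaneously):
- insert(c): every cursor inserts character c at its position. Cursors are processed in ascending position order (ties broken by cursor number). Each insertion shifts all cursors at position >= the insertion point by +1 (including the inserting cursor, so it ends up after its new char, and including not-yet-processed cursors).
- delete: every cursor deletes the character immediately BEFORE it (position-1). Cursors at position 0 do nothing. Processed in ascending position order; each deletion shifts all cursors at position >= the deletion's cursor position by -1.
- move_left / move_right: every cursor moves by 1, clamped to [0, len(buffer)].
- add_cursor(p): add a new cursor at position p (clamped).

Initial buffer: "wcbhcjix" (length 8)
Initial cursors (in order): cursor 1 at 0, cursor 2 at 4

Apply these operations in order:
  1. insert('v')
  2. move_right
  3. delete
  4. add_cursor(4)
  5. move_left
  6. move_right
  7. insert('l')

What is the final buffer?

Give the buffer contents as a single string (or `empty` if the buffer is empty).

After op 1 (insert('v')): buffer="vwcbhvcjix" (len 10), cursors c1@1 c2@6, authorship 1....2....
After op 2 (move_right): buffer="vwcbhvcjix" (len 10), cursors c1@2 c2@7, authorship 1....2....
After op 3 (delete): buffer="vcbhvjix" (len 8), cursors c1@1 c2@5, authorship 1...2...
After op 4 (add_cursor(4)): buffer="vcbhvjix" (len 8), cursors c1@1 c3@4 c2@5, authorship 1...2...
After op 5 (move_left): buffer="vcbhvjix" (len 8), cursors c1@0 c3@3 c2@4, authorship 1...2...
After op 6 (move_right): buffer="vcbhvjix" (len 8), cursors c1@1 c3@4 c2@5, authorship 1...2...
After op 7 (insert('l')): buffer="vlcbhlvljix" (len 11), cursors c1@2 c3@6 c2@8, authorship 11...322...

Answer: vlcbhlvljix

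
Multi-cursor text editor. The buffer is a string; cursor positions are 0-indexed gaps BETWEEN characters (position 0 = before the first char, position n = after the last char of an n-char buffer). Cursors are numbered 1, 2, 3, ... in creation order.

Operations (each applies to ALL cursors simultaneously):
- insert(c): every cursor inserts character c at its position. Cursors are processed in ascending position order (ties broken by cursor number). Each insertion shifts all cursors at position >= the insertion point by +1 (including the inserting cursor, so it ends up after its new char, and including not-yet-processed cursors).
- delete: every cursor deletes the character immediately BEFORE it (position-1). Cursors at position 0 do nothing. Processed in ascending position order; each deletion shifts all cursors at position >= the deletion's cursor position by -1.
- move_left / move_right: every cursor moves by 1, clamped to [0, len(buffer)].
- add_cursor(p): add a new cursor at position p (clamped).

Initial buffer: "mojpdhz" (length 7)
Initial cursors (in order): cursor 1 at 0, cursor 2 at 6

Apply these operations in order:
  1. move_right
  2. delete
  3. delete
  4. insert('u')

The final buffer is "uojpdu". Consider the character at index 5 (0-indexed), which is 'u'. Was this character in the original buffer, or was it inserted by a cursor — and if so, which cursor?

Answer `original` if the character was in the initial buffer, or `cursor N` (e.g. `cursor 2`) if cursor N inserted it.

After op 1 (move_right): buffer="mojpdhz" (len 7), cursors c1@1 c2@7, authorship .......
After op 2 (delete): buffer="ojpdh" (len 5), cursors c1@0 c2@5, authorship .....
After op 3 (delete): buffer="ojpd" (len 4), cursors c1@0 c2@4, authorship ....
After op 4 (insert('u')): buffer="uojpdu" (len 6), cursors c1@1 c2@6, authorship 1....2
Authorship (.=original, N=cursor N): 1 . . . . 2
Index 5: author = 2

Answer: cursor 2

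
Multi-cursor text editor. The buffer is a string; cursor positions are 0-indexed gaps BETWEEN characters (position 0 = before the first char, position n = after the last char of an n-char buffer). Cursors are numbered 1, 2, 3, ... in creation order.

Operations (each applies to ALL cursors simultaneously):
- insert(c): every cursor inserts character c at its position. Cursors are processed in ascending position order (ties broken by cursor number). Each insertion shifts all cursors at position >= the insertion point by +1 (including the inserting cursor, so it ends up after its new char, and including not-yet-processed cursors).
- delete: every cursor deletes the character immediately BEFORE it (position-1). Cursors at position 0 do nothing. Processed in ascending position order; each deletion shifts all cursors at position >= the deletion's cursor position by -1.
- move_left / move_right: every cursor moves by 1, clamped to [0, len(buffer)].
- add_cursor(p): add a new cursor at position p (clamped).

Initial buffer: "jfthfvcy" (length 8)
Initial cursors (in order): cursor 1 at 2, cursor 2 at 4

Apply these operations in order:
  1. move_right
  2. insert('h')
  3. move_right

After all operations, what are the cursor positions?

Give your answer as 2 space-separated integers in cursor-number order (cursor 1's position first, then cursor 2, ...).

Answer: 5 8

Derivation:
After op 1 (move_right): buffer="jfthfvcy" (len 8), cursors c1@3 c2@5, authorship ........
After op 2 (insert('h')): buffer="jfthhfhvcy" (len 10), cursors c1@4 c2@7, authorship ...1..2...
After op 3 (move_right): buffer="jfthhfhvcy" (len 10), cursors c1@5 c2@8, authorship ...1..2...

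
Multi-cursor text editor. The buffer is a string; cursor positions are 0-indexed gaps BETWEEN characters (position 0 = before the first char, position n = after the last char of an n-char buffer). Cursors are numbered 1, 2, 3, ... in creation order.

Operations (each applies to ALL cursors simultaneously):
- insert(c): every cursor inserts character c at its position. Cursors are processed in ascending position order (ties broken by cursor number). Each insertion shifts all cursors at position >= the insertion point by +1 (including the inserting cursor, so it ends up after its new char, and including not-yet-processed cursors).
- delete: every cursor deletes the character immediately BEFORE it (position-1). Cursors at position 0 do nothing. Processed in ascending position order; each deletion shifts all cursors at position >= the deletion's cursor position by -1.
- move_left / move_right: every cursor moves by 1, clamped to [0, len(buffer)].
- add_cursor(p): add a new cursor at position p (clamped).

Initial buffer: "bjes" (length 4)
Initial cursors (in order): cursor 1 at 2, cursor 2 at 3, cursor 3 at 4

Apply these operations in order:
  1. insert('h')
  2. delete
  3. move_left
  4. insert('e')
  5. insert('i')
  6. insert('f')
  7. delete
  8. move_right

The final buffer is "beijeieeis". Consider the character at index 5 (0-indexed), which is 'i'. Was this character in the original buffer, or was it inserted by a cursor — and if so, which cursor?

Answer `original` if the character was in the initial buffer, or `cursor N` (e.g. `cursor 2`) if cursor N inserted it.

After op 1 (insert('h')): buffer="bjhehsh" (len 7), cursors c1@3 c2@5 c3@7, authorship ..1.2.3
After op 2 (delete): buffer="bjes" (len 4), cursors c1@2 c2@3 c3@4, authorship ....
After op 3 (move_left): buffer="bjes" (len 4), cursors c1@1 c2@2 c3@3, authorship ....
After op 4 (insert('e')): buffer="bejeees" (len 7), cursors c1@2 c2@4 c3@6, authorship .1.2.3.
After op 5 (insert('i')): buffer="beijeieeis" (len 10), cursors c1@3 c2@6 c3@9, authorship .11.22.33.
After op 6 (insert('f')): buffer="beifjeifeeifs" (len 13), cursors c1@4 c2@8 c3@12, authorship .111.222.333.
After op 7 (delete): buffer="beijeieeis" (len 10), cursors c1@3 c2@6 c3@9, authorship .11.22.33.
After op 8 (move_right): buffer="beijeieeis" (len 10), cursors c1@4 c2@7 c3@10, authorship .11.22.33.
Authorship (.=original, N=cursor N): . 1 1 . 2 2 . 3 3 .
Index 5: author = 2

Answer: cursor 2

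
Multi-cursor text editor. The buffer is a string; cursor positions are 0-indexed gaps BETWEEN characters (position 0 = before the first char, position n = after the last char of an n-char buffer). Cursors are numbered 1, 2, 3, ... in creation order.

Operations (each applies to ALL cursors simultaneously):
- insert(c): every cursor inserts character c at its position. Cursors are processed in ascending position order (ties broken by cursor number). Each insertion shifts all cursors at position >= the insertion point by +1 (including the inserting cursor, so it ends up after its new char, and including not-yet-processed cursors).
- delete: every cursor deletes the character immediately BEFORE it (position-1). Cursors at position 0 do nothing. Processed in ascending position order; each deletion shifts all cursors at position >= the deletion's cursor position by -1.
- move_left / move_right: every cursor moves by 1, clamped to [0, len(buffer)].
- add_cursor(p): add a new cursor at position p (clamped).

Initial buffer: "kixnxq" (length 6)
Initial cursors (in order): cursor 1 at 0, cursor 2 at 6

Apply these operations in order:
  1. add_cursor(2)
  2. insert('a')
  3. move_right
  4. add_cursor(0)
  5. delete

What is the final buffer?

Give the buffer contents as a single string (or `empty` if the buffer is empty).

Answer: aianxq

Derivation:
After op 1 (add_cursor(2)): buffer="kixnxq" (len 6), cursors c1@0 c3@2 c2@6, authorship ......
After op 2 (insert('a')): buffer="akiaxnxqa" (len 9), cursors c1@1 c3@4 c2@9, authorship 1..3....2
After op 3 (move_right): buffer="akiaxnxqa" (len 9), cursors c1@2 c3@5 c2@9, authorship 1..3....2
After op 4 (add_cursor(0)): buffer="akiaxnxqa" (len 9), cursors c4@0 c1@2 c3@5 c2@9, authorship 1..3....2
After op 5 (delete): buffer="aianxq" (len 6), cursors c4@0 c1@1 c3@3 c2@6, authorship 1.3...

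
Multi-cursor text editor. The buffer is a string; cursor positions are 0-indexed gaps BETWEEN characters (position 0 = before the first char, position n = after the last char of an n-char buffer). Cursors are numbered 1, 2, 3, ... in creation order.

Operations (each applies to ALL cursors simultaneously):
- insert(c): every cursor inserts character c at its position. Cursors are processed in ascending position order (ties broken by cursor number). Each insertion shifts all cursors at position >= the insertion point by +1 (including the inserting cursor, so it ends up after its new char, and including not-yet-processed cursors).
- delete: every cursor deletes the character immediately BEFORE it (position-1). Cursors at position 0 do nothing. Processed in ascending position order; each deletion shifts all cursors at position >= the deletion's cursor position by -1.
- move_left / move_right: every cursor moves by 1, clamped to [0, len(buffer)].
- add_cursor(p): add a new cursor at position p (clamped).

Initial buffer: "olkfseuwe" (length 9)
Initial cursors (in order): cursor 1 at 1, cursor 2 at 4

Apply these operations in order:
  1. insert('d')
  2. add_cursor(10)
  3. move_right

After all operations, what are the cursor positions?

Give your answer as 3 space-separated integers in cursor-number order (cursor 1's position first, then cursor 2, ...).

Answer: 3 7 11

Derivation:
After op 1 (insert('d')): buffer="odlkfdseuwe" (len 11), cursors c1@2 c2@6, authorship .1...2.....
After op 2 (add_cursor(10)): buffer="odlkfdseuwe" (len 11), cursors c1@2 c2@6 c3@10, authorship .1...2.....
After op 3 (move_right): buffer="odlkfdseuwe" (len 11), cursors c1@3 c2@7 c3@11, authorship .1...2.....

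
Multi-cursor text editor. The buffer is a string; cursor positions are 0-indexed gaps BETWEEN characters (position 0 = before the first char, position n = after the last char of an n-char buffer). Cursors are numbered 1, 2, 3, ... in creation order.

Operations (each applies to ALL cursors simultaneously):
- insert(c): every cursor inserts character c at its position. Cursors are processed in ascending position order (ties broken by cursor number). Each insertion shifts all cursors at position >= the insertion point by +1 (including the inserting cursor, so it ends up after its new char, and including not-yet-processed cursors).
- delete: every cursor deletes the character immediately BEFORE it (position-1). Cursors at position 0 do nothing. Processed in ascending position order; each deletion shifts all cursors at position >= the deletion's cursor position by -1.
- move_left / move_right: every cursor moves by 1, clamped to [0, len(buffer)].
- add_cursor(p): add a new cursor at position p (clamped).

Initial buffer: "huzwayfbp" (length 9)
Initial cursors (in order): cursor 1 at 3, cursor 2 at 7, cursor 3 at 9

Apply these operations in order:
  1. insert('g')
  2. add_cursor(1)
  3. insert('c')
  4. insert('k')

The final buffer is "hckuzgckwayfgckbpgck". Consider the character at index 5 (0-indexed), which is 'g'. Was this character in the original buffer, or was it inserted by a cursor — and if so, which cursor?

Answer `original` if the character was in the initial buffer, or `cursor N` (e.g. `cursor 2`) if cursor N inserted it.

Answer: cursor 1

Derivation:
After op 1 (insert('g')): buffer="huzgwayfgbpg" (len 12), cursors c1@4 c2@9 c3@12, authorship ...1....2..3
After op 2 (add_cursor(1)): buffer="huzgwayfgbpg" (len 12), cursors c4@1 c1@4 c2@9 c3@12, authorship ...1....2..3
After op 3 (insert('c')): buffer="hcuzgcwayfgcbpgc" (len 16), cursors c4@2 c1@6 c2@12 c3@16, authorship .4..11....22..33
After op 4 (insert('k')): buffer="hckuzgckwayfgckbpgck" (len 20), cursors c4@3 c1@8 c2@15 c3@20, authorship .44..111....222..333
Authorship (.=original, N=cursor N): . 4 4 . . 1 1 1 . . . . 2 2 2 . . 3 3 3
Index 5: author = 1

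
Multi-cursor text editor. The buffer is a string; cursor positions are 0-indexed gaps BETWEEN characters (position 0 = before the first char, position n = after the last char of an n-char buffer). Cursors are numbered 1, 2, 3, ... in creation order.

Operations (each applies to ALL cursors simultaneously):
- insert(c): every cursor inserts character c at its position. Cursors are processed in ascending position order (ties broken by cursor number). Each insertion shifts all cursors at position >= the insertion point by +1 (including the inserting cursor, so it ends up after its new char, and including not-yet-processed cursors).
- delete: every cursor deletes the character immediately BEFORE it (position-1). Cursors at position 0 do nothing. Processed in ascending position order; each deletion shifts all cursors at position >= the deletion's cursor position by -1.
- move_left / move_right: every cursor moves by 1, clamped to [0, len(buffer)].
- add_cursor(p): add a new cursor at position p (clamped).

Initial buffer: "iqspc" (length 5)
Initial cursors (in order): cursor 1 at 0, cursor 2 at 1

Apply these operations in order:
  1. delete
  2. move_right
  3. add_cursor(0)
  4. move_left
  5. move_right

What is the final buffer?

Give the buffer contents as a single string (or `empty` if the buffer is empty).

After op 1 (delete): buffer="qspc" (len 4), cursors c1@0 c2@0, authorship ....
After op 2 (move_right): buffer="qspc" (len 4), cursors c1@1 c2@1, authorship ....
After op 3 (add_cursor(0)): buffer="qspc" (len 4), cursors c3@0 c1@1 c2@1, authorship ....
After op 4 (move_left): buffer="qspc" (len 4), cursors c1@0 c2@0 c3@0, authorship ....
After op 5 (move_right): buffer="qspc" (len 4), cursors c1@1 c2@1 c3@1, authorship ....

Answer: qspc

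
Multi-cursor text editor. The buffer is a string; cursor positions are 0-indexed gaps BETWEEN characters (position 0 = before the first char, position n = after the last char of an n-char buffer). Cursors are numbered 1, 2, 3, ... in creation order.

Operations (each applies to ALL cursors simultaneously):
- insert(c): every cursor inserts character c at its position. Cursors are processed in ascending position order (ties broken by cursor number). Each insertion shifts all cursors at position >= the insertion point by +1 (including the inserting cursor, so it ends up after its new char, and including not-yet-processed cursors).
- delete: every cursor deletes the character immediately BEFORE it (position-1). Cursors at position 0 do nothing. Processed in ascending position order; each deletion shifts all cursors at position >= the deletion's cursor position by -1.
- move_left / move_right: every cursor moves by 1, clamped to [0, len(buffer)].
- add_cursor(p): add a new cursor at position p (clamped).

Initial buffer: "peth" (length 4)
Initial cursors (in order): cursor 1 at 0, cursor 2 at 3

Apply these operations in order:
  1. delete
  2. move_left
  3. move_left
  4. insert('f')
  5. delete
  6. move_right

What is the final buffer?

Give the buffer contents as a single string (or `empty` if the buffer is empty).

After op 1 (delete): buffer="peh" (len 3), cursors c1@0 c2@2, authorship ...
After op 2 (move_left): buffer="peh" (len 3), cursors c1@0 c2@1, authorship ...
After op 3 (move_left): buffer="peh" (len 3), cursors c1@0 c2@0, authorship ...
After op 4 (insert('f')): buffer="ffpeh" (len 5), cursors c1@2 c2@2, authorship 12...
After op 5 (delete): buffer="peh" (len 3), cursors c1@0 c2@0, authorship ...
After op 6 (move_right): buffer="peh" (len 3), cursors c1@1 c2@1, authorship ...

Answer: peh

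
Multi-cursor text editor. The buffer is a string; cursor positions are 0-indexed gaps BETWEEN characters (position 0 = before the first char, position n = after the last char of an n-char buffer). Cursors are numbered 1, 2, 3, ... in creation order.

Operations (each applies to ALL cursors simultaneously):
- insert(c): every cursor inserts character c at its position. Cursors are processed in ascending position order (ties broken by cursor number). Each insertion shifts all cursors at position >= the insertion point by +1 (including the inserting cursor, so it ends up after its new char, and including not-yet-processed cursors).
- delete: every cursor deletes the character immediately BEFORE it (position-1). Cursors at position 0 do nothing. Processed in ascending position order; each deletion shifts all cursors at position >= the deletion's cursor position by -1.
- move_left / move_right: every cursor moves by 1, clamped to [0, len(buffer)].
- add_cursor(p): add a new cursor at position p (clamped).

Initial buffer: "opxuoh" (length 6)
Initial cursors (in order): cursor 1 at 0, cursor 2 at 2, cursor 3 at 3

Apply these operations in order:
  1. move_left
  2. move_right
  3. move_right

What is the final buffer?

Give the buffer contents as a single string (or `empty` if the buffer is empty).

After op 1 (move_left): buffer="opxuoh" (len 6), cursors c1@0 c2@1 c3@2, authorship ......
After op 2 (move_right): buffer="opxuoh" (len 6), cursors c1@1 c2@2 c3@3, authorship ......
After op 3 (move_right): buffer="opxuoh" (len 6), cursors c1@2 c2@3 c3@4, authorship ......

Answer: opxuoh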